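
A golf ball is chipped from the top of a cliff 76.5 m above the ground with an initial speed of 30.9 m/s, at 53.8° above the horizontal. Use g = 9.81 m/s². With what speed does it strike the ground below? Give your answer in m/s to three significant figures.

Components: vₓ = 30.90 cos 53.8° = 18.25 m/s, v_y0 = 30.90 sin 53.8° = 24.94 m/s.
With up positive and y = 0 at the ground: y(t) = 76.5 + (24.94) t − 4.905 t². Setting y = 0 and taking the positive root: t = [24.94 + √(24.94² + 2·9.81·76.5)] / 9.81 = (24.94 + 46.07) / 9.81 = 7.238 s.
Vertical velocity at impact: v_y = v_y0 − g t = 24.94 − 9.81 × 7.238 = −46.07 m/s.
Speed: |v| = √(vₓ² + v_y²) = √(18.25² + 46.07²) = 49.56 m/s.

49.6 m/s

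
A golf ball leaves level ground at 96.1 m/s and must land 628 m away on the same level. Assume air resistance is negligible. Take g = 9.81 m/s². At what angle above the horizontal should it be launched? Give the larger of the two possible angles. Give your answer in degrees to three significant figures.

R = v₀² sin 2θ / g gives sin 2θ = gR/v₀² = 9.81·628/96.1² = 0.6671.
2θ = 41.84° or 180° − 41.84° = 138.2°, so θ = 20.92° or 69.08°.
The larger angle is 69.08°.

69.1°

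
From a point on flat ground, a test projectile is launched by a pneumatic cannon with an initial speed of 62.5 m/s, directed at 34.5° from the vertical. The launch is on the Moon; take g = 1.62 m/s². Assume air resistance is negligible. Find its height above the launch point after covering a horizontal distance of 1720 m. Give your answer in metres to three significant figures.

590 m

Horizontal component vₓ = 62.50 sin 34.5° = 35.40 m/s; vertical v_y0 = 62.50 cos 34.5° = 51.51 m/s.
x = vₓ t ⇒ t = 1720/35.40 = 48.59 s.
Height: y = v_y0 t − ½ g t² = 51.51 × 48.59 − 0.8100 × 48.59² = 2503 − 1912 = 590.4 m.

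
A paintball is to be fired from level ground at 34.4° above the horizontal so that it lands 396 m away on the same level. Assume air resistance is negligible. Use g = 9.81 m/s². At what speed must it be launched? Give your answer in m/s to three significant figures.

Level-ground range: R = v₀² sin(2θ)/g, so v₀ = √(gR / sin 2θ).
v₀ = √(9.81 × 396 / sin 68.80°) = √(3885 / 0.9323) = √4166.7 = 64.55 m/s.

64.6 m/s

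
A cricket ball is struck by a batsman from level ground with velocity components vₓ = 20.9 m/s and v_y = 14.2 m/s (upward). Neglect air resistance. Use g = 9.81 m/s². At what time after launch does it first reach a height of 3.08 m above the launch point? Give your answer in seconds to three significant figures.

0.236 s

Set y = v_y0 t − ½ g t² = 3.08: 4.905 t² − 14.20 t + 3.08 = 0.
Quadratic formula: t = (14.20 ± √141.21) / 9.81 = (14.20 ± 11.88) / 9.81 → t = 0.2362 s or 2.659 s.
The first (ascending) time is 0.2362 s.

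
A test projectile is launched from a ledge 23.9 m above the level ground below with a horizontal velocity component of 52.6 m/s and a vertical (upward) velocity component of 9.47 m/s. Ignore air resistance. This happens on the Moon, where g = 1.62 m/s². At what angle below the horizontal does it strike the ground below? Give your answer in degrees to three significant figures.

13.8°

With up positive and y = 0 at the ground: y(t) = 23.9 + (9.470) t − 0.8100 t². Setting y = 0 and taking the positive root: t = [9.470 + √(9.470² + 2·1.62·23.9)] / 1.62 = (9.470 + 12.93) / 1.62 = 13.83 s.
At impact: v_y = v_y0 − g t = −12.93 m/s; vₓ = 52.60 m/s.
Angle below horizontal: arctan(|v_y|/vₓ) = arctan(12.93/52.60) = 13.81°.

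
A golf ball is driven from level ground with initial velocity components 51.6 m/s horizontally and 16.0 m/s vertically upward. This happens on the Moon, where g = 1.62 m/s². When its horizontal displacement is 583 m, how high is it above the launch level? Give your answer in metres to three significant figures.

77.4 m

Time to reach x = 583 m: t = x/vₓ = 583/51.60 = 11.30 s.
Height: y = v_y0 t − ½ g t² = 16.00 × 11.30 − 0.8100 × 11.30² = 180.8 − 103.4 = 77.37 m.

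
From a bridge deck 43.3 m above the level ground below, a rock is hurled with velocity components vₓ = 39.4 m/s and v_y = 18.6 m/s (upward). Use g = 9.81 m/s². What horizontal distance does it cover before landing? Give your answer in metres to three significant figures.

214 m

With up positive and y = 0 at the ground: y(t) = 43.3 + (18.60) t − 4.905 t². Setting y = 0 and taking the positive root: t = [18.60 + √(18.60² + 2·9.81·43.3)] / 9.81 = (18.60 + 34.58) / 9.81 = 5.421 s.
Horizontal distance: R = vₓ t = 39.40 × 5.421 = 213.6 m.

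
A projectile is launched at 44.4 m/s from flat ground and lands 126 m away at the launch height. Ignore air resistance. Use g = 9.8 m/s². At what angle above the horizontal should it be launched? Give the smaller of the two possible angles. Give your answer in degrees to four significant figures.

19.39°

From R = (v₀²/g) sin 2θ: sin 2θ = 9.80 × 126 / 1971.4 = 0.6264.
2θ = 38.78° or 180° − 38.78° = 141.2°, so θ = 19.39° or 70.61°.
The smaller angle is 19.39°.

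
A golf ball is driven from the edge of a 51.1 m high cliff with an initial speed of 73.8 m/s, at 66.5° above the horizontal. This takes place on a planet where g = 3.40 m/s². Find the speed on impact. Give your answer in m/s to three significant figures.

Horizontal component vₓ = 73.80 cos 66.5° = 29.43 m/s; vertical v_y0 = 73.80 sin 66.5° = 67.68 m/s.
With up positive and y = 0 at the ground: y(t) = 51.1 + (67.68) t − 1.700 t². Setting y = 0 and taking the positive root: t = [67.68 + √(67.68² + 2·3.40·51.1)] / 3.40 = (67.68 + 70.20) / 3.40 = 40.55 s.
Vertical velocity at impact: v_y = v_y0 − g t = 67.68 − 3.40 × 40.55 = −70.20 m/s.
Speed: |v| = √(vₓ² + v_y²) = √(29.43² + 70.20²) = 76.12 m/s.

76.1 m/s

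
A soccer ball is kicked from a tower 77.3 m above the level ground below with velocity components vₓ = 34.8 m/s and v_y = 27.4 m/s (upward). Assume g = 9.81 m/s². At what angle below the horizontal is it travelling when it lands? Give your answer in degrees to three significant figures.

53.8°

The projectile lands when y = 77.3 + (27.40) t − ½·9.81·t² = 0. Positive root: t = (27.40 + √(27.40² + 2·9.81·77.3)) / 9.81 = (27.40 + 47.62) / 9.81 = 7.647 s.
At impact: v_y = v_y0 − g t = −47.62 m/s; vₓ = 34.80 m/s.
Angle below horizontal: arctan(|v_y|/vₓ) = arctan(47.62/34.80) = 53.84°.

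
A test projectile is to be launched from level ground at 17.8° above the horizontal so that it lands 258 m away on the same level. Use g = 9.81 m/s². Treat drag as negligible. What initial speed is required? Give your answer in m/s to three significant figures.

From R = (v₀² / g) sin 2θ: v₀ = √(gR / sin 2θ).
v₀ = √(9.81 × 258 / sin 35.60°) = √(2531 / 0.5821) = √4347.8 = 65.94 m/s.

65.9 m/s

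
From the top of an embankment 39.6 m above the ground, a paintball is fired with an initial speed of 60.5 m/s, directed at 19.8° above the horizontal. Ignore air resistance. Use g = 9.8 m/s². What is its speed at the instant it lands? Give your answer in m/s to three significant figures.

Horizontal component vₓ = 60.50 cos 19.8° = 56.92 m/s; vertical v_y0 = 60.50 sin 19.8° = 20.49 m/s.
With up positive and y = 0 at the ground: y(t) = 39.6 + (20.49) t − 4.900 t². Setting y = 0 and taking the positive root: t = [20.49 + √(20.49² + 2·9.80·39.6)] / 9.80 = (20.49 + 34.59) / 9.80 = 5.620 s.
Vertical velocity at impact: v_y = v_y0 − g t = 20.49 − 9.80 × 5.620 = −34.59 m/s.
Speed: |v| = √(vₓ² + v_y²) = √(56.92² + 34.59²) = 66.61 m/s.

66.6 m/s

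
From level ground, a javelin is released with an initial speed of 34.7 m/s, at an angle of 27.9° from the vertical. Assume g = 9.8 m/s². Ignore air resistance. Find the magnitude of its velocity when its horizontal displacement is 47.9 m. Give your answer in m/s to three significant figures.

Resolve: vₓ = 34.70 sin 27.9° = 16.24 m/s and v_y0 = 34.70 cos 27.9° = 30.67 m/s.
Time to reach x = 47.9 m: t = x/vₓ = 47.9/16.24 = 2.950 s.
Vertical velocity there: v_y = v_y0 − g t = 30.67 − 9.80 × 2.950 = 1.756 m/s.
Speed: √(vₓ² + v_y²) = √(16.24² + 1.756²) = 16.33 m/s.

16.3 m/s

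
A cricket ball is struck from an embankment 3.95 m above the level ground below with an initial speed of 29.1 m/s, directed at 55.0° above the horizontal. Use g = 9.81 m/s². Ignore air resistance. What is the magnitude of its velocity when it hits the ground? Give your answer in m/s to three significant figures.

30.4 m/s

Components: vₓ = 29.10 cos 55.0° = 16.69 m/s, v_y0 = 29.10 sin 55.0° = 23.84 m/s.
The projectile lands when y = 3.95 + (23.84) t − ½·9.81·t² = 0. Positive root: t = (23.84 + √(23.84² + 2·9.81·3.95)) / 9.81 = (23.84 + 25.41) / 9.81 = 5.020 s.
Vertical velocity at impact: v_y = v_y0 − g t = 23.84 − 9.81 × 5.020 = −25.41 m/s.
Speed: |v| = √(vₓ² + v_y²) = √(16.69² + 25.41²) = 30.40 m/s.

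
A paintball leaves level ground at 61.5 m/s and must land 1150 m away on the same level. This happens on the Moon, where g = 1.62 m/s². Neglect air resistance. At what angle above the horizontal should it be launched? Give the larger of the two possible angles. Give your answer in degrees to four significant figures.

Level-ground range R = v₀² sin(2θ)/g ⇒ sin(2θ) = gR/v₀² = 1.62 × 1150 / 61.5² = 0.4926.
2θ = 29.51° or 180° − 29.51° = 150.5°, so θ = 14.75° or 75.25°.
The larger angle is 75.25°.

75.25°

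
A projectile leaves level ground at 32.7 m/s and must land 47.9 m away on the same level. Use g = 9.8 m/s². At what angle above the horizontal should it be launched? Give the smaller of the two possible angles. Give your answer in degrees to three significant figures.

13.0°

R = v₀² sin 2θ / g gives sin 2θ = gR/v₀² = 9.80·47.9/32.7² = 0.4390.
2θ = 26.04° or 180° − 26.04° = 154.0°, so θ = 13.02° or 76.98°.
The smaller angle is 13.02°.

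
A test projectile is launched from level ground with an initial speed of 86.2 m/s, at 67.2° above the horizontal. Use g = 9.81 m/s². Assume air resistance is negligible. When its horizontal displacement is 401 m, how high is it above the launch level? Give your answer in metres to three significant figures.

247 m

Horizontal component vₓ = 86.20 cos 67.2° = 33.40 m/s; vertical v_y0 = 86.20 sin 67.2° = 79.46 m/s.
At x = 401 m, t = x/vₓ = 401/33.40 = 12.00 s.
Height: y = v_y0 t − ½ g t² = 79.46 × 12.00 − 4.905 × 12.00² = 953.9 − 706.9 = 247.1 m.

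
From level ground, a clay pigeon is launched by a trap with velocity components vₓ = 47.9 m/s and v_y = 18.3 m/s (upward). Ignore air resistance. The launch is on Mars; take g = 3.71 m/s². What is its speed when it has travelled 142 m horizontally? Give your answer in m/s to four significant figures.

48.45 m/s

At x = 142 m, t = x/vₓ = 142/47.90 = 2.965 s.
Vertical velocity there: v_y = v_y0 − g t = 18.30 − 3.71 × 2.965 = 7.302 m/s.
Speed: √(vₓ² + v_y²) = √(47.90² + 7.302²) = 48.45 m/s.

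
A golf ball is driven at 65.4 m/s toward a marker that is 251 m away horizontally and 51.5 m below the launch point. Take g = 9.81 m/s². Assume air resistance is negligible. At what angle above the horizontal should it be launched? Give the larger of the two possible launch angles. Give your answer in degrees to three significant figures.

Trajectory: y = x tanθ − g x² (1 + tan²θ)/(2v₀²). With x = 251, y = −51.5, v₀ = 65.4, g = 9.81:
72.25 tan²θ − 251 tanθ + (20.75) = 0.
tanθ = [251 ± √(251² − 4 × 72.25 × (20.75))] / (2 × 72.25) = (251 ± 238.8) / 144.5, giving tanθ = 0.08473 or 3.389.
θ = 4.843° or 73.56°; the larger is 73.56°.

73.6°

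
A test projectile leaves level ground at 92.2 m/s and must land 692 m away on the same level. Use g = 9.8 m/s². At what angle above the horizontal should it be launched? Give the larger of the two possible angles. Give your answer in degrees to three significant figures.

63.5°

From R = (v₀²/g) sin 2θ: sin 2θ = 9.80 × 692 / 8500.8 = 0.7978.
2θ = 52.92° or 180° − 52.92° = 127.1°, so θ = 26.46° or 63.54°.
The larger angle is 63.54°.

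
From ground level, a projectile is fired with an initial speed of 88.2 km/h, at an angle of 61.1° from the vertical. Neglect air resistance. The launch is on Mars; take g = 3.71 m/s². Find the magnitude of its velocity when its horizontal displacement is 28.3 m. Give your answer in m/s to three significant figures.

22.5 m/s

Convert: 88.2 km/h = 88.2/3.6 = 24.50 m/s.
vₓ = 24.50 sin 61.1° = 21.45 m/s; v_y0 = 24.50 cos 61.1° = 11.84 m/s.
At x = 28.3 m, t = x/vₓ = 28.3/21.45 = 1.319 s.
Vertical velocity there: v_y = v_y0 − g t = 11.84 − 3.71 × 1.319 = 6.945 m/s.
Speed: √(vₓ² + v_y²) = √(21.45² + 6.945²) = 22.55 m/s.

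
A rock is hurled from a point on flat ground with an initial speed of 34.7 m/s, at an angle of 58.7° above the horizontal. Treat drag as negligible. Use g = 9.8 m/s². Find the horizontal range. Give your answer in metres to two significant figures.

Resolve: vₓ = 34.70 cos 58.7° = 18.03 m/s and v_y0 = 34.70 sin 58.7° = 29.65 m/s.
Time aloft: T = 2 v_y0 / g = 2 × 29.65 / 9.80 = 6.051 s.
Range: R = vₓ T = 18.03 × 6.051 = 109.1 m.

110 m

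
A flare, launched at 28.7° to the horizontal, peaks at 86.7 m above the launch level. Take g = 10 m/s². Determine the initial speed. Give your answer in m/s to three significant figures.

At the peak v_y = 0, so v_y0 = √(2gH) = √(2 × 10.0 × 86.7) = 41.64 m/s.
v_y0 = v₀ sin θ ⇒ v₀ = 41.64 / sin 28.7° = 86.71 m/s.

86.7 m/s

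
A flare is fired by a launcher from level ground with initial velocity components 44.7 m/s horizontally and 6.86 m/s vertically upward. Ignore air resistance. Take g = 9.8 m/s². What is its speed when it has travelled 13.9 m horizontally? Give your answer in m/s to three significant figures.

x = vₓ t ⇒ t = 13.9/44.70 = 0.3110 s.
Vertical velocity there: v_y = v_y0 − g t = 6.860 − 9.80 × 0.3110 = 3.813 m/s.
Speed: √(vₓ² + v_y²) = √(44.70² + 3.813²) = 44.86 m/s.

44.9 m/s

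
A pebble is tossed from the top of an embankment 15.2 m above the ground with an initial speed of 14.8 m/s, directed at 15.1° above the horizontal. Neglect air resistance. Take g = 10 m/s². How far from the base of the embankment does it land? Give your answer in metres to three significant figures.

vₓ = 14.80 cos 15.1° = 14.29 m/s; v_y0 = 14.80 sin 15.1° = 3.855 m/s.
With up positive and y = 0 at the ground: y(t) = 15.2 + (3.855) t − 5.000 t². Setting y = 0 and taking the positive root: t = [3.855 + √(3.855² + 2·10.0·15.2)] / 10.0 = (3.855 + 17.86) / 10.0 = 2.171 s.
Horizontal distance: R = vₓ t = 14.29 × 2.171 = 31.02 m.

31.0 m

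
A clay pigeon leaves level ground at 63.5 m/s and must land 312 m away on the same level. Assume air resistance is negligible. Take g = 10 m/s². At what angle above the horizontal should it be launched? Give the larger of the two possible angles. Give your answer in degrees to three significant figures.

64.7°

From R = (v₀²/g) sin 2θ: sin 2θ = 10.0 × 312 / 4032.2 = 0.7738.
2θ = 50.69° or 180° − 50.69° = 129.3°, so θ = 25.35° or 64.65°.
The larger angle is 64.65°.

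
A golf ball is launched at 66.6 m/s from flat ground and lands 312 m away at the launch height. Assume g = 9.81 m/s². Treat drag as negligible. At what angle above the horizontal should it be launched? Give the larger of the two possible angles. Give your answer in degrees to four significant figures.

R = v₀² sin 2θ / g gives sin 2θ = gR/v₀² = 9.81·312/66.6² = 0.6900.
2θ = 43.63° or 180° − 43.63° = 136.4°, so θ = 21.82° or 68.18°.
The larger angle is 68.18°.

68.18°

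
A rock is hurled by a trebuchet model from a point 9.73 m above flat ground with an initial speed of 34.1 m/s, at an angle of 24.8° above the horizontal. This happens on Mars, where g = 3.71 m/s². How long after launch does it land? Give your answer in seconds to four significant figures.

vₓ = 34.10 cos 24.8° = 30.96 m/s; v_y0 = 34.10 sin 24.8° = 14.30 m/s.
The projectile lands when y = 9.73 + (14.30) t − ½·3.71·t² = 0. Positive root: t = (14.30 + √(14.30² + 2·3.71·9.73)) / 3.71 = (14.30 + 16.64) / 3.71 = 8.340 s.

8.340 s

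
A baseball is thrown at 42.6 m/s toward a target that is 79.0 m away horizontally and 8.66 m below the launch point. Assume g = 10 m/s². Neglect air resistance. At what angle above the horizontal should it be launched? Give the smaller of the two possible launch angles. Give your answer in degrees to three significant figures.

6.32°

Trajectory: y = x tanθ − g x² (1 + tan²θ)/(2v₀²). With x = 79.0, y = −8.66, v₀ = 42.6, g = 10.0:
17.20 tan²θ − 79.0 tanθ + (8.535) = 0.
tanθ = [79.0 ± √(79.0² − 4 × 17.20 × (8.535))] / (2 × 17.20) = (79.0 ± 75.19) / 34.39, giving tanθ = 0.1107 or 4.484.
θ = 6.317° or 77.43°; the smaller is 6.317°.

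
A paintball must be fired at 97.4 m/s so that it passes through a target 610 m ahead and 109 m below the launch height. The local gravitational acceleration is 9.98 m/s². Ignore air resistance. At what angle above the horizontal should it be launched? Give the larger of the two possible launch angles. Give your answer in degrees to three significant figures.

Trajectory: y = x tanθ − g x² (1 + tan²θ)/(2v₀²). With x = 610, y = −109, v₀ = 97.4, g = 9.98:
195.7 tan²θ − 610 tanθ + (86.72) = 0.
tanθ = [610 ± √(610² − 4 × 195.7 × (86.72))] / (2 × 195.7) = (610 ± 551.5) / 391.4, giving tanθ = 0.1493 or 2.967.
θ = 8.493° or 71.38°; the larger is 71.38°.

71.4°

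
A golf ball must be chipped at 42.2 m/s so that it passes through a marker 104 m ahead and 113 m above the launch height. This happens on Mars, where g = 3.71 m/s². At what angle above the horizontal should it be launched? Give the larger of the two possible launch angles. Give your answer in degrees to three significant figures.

Trajectory: y = x tanθ − g x² (1 + tan²θ)/(2v₀²). With x = 104, y = 113, v₀ = 42.2, g = 3.71:
11.27 tan²θ − 104 tanθ + (124.3) = 0.
tanθ = [104 ± √(104² − 4 × 11.27 × (124.3))] / (2 × 11.27) = (104 ± 72.22) / 22.53, giving tanθ = 1.410 or 7.821.
θ = 54.66° or 82.71°; the larger is 82.71°.

82.7°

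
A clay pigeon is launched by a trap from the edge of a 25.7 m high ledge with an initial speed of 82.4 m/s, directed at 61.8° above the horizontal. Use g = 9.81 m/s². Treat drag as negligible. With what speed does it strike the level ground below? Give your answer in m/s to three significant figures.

Resolve: vₓ = 82.40 cos 61.8° = 38.94 m/s and v_y0 = 82.40 sin 61.8° = 72.62 m/s.
The projectile lands when y = 25.7 + (72.62) t − ½·9.81·t² = 0. Positive root: t = (72.62 + √(72.62² + 2·9.81·25.7)) / 9.81 = (72.62 + 76.01) / 9.81 = 15.15 s.
Vertical velocity at impact: v_y = v_y0 − g t = 72.62 − 9.81 × 15.15 = −76.01 m/s.
Speed: |v| = √(vₓ² + v_y²) = √(38.94² + 76.01²) = 85.40 m/s.

85.4 m/s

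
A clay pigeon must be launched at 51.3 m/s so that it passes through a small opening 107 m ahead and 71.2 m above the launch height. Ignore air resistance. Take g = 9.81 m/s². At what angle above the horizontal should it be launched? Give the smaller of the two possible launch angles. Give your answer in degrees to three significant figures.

48.0°

Trajectory: y = x tanθ − g x² (1 + tan²θ)/(2v₀²). With x = 107, y = 71.2, v₀ = 51.3, g = 9.81:
21.34 tan²θ − 107 tanθ + (92.54) = 0.
tanθ = [107 ± √(107² − 4 × 21.34 × (92.54))] / (2 × 21.34) = (107 ± 59.58) / 42.68, giving tanθ = 1.111 or 3.903.
θ = 48.01° or 75.63°; the smaller is 48.01°.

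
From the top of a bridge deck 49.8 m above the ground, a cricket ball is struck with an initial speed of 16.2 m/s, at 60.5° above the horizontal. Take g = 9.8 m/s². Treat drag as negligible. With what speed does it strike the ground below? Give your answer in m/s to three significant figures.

Resolve: vₓ = 16.20 cos 60.5° = 7.977 m/s and v_y0 = 16.20 sin 60.5° = 14.10 m/s.
Vertical motion (up positive, ground at y = 0): 4.900 t² − (14.10) t − 49.8 = 0, so t = (14.10 + √(14.10² + 2·9.80·49.8)) / 9.80 = (14.10 + 34.28) / 9.80 = 4.936 s.
Vertical velocity at impact: v_y = v_y0 − g t = 14.10 − 9.80 × 4.936 = −34.28 m/s.
Speed: |v| = √(vₓ² + v_y²) = √(7.977² + 34.28²) = 35.19 m/s.

35.2 m/s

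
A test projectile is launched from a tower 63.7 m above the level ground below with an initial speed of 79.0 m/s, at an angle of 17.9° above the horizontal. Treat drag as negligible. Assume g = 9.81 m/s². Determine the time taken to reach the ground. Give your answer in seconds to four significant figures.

6.847 s

Horizontal component vₓ = 79.00 cos 17.9° = 75.18 m/s; vertical v_y0 = 79.00 sin 17.9° = 24.28 m/s.
Vertical motion (up positive, ground at y = 0): 4.905 t² − (24.28) t − 63.7 = 0, so t = (24.28 + √(24.28² + 2·9.81·63.7)) / 9.81 = (24.28 + 42.89) / 9.81 = 6.847 s.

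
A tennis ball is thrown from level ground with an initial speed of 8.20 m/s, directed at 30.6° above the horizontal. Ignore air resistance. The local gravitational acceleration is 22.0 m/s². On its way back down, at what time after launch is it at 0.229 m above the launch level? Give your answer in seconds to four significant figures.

0.3129 s

vₓ = 8.200 cos 30.6° = 7.058 m/s; v_y0 = 8.200 sin 30.6° = 4.174 m/s.
Require v_y0 t − ½ g t² = 0.229, i.e. 11.00 t² − 4.174 t + 0.229 = 0.
t = [4.174 ± √(4.174² − 2·22.0·0.229)] / 22.0 = (4.174 ± 2.711) / 22.0, so t = 0.06652 s or t = 0.3129 s.
The descending-branch root is 0.3129 s.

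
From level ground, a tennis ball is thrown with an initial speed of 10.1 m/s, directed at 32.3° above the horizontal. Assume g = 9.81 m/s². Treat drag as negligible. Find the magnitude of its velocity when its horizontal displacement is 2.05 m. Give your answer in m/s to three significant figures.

vₓ = 10.10 cos 32.3° = 8.537 m/s; v_y0 = 10.10 sin 32.3° = 5.397 m/s.
x = vₓ t ⇒ t = 2.05/8.537 = 0.2401 s.
Vertical velocity there: v_y = v_y0 − g t = 5.397 − 9.81 × 0.2401 = 3.041 m/s.
Speed: √(vₓ² + v_y²) = √(8.537² + 3.041²) = 9.063 m/s.

9.06 m/s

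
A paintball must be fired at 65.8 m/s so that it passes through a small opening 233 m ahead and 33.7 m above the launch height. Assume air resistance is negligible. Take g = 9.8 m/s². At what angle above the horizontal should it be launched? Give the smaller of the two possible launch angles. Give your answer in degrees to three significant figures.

25.0°

Trajectory: y = x tanθ − g x² (1 + tan²θ)/(2v₀²). With x = 233, y = 33.7, v₀ = 65.8, g = 9.80:
61.44 tan²θ − 233 tanθ + (95.14) = 0.
tanθ = [233 ± √(233² − 4 × 61.44 × (95.14))] / (2 × 61.44) = (233 ± 175.8) / 122.9, giving tanθ = 0.4655 or 3.327.
θ = 24.96° or 73.27°; the smaller is 24.96°.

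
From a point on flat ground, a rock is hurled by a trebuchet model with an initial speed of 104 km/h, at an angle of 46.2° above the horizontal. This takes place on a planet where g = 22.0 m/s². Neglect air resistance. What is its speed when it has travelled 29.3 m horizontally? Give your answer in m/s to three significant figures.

23.0 m/s

Convert: 104 km/h = 104/3.6 = 28.89 m/s.
Components: vₓ = 28.89 cos 46.2° = 20.00 m/s, v_y0 = 28.89 sin 46.2° = 20.85 m/s.
Time to reach x = 29.3 m: t = x/vₓ = 29.3/20.00 = 1.465 s.
Vertical velocity there: v_y = v_y0 − g t = 20.85 − 22.0 × 1.465 = −11.39 m/s.
Speed: √(vₓ² + v_y²) = √(20.00² + 11.39²) = 23.01 m/s.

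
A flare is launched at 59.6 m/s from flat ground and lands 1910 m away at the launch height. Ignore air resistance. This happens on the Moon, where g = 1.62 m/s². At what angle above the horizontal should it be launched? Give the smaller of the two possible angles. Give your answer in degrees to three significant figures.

30.3°

From R = (v₀²/g) sin 2θ: sin 2θ = 1.62 × 1910 / 3552.2 = 0.8711.
2θ = 60.58° or 180° − 60.58° = 119.4°, so θ = 30.29° or 59.71°.
The smaller angle is 30.29°.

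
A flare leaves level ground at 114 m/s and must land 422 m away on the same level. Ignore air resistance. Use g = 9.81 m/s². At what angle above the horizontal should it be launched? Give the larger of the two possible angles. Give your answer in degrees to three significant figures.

80.7°

From R = (v₀²/g) sin 2θ: sin 2θ = 9.81 × 422 / 12996 = 0.3185.
2θ = 18.57° or 180° − 18.57° = 161.4°, so θ = 9.287° or 80.71°.
The larger angle is 80.71°.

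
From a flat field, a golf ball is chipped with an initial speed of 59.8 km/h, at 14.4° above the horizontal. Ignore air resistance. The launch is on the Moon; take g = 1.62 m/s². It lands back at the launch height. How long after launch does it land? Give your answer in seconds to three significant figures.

5.10 s

Convert: 59.8 km/h = 59.8/3.6 = 16.61 m/s.
Horizontal component vₓ = 16.61 cos 14.4° = 16.09 m/s; vertical v_y0 = 16.61 sin 14.4° = 4.131 m/s.
Time of flight on level ground: T = 2 v_y0 / g = 2 × 4.131 / 1.62 = 5.100 s.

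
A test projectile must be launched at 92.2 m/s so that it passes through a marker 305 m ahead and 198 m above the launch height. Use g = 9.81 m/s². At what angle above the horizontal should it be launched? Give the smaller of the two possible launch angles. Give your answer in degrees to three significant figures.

Trajectory: y = x tanθ − g x² (1 + tan²θ)/(2v₀²). With x = 305, y = 198, v₀ = 92.2, g = 9.81:
53.68 tan²θ − 305 tanθ + (251.7) = 0.
tanθ = [305 ± √(305² − 4 × 53.68 × (251.7))] / (2 × 53.68) = (305 ± 197.5) / 107.4, giving tanθ = 1.002 or 4.681.
θ = 45.05° or 77.94°; the smaller is 45.05°.

45.1°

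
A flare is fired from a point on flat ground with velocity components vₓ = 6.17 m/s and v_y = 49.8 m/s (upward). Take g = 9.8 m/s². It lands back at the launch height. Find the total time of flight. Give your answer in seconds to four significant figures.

It returns to y = 0 when t = 2 v_y0 / g = 2(49.80)/9.80 = 10.16 s.

10.16 s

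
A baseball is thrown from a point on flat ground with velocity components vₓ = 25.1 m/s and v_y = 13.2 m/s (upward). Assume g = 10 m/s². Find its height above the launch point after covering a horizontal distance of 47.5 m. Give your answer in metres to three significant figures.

At x = 47.5 m, t = x/vₓ = 47.5/25.10 = 1.892 s.
Height: y = v_y0 t − ½ g t² = 13.20 × 1.892 − 5.000 × 1.892² = 24.98 − 17.91 = 7.074 m.

7.07 m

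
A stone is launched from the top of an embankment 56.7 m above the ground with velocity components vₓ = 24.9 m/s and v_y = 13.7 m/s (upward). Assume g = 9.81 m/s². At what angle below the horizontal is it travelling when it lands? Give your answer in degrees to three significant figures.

55.4°

Vertical motion (up positive, ground at y = 0): 4.905 t² − (13.70) t − 56.7 = 0, so t = (13.70 + √(13.70² + 2·9.81·56.7)) / 9.81 = (13.70 + 36.06) / 9.81 = 5.072 s.
At impact: v_y = v_y0 − g t = −36.06 m/s; vₓ = 24.90 m/s.
Angle below horizontal: arctan(|v_y|/vₓ) = arctan(36.06/24.90) = 55.37°.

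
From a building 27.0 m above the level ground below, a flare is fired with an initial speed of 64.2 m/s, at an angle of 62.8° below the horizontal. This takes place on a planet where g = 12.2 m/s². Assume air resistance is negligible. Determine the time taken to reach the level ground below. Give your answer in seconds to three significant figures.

vₓ = 64.20 cos 62.8° = 29.35 m/s; v_y0 = −57.10 m/s (downward).
The projectile lands when y = 27.0 + (−57.10) t − ½·12.2·t² = 0. Positive root: t = (−57.10 + √(57.10² + 2·12.2·27.0)) / 12.2 = (−57.10 + 62.60) / 12.2 = 0.4511 s.

0.451 s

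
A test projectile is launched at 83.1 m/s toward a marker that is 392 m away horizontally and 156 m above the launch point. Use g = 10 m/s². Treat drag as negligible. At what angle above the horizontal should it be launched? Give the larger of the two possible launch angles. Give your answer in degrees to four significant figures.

Trajectory: y = x tanθ − g x² (1 + tan²θ)/(2v₀²). With x = 392, y = 156, v₀ = 83.1, g = 10.0:
111.3 tan²θ − 392 tanθ + (267.3) = 0.
tanθ = [392 ± √(392² − 4 × 111.3 × (267.3))] / (2 × 111.3) = (392 ± 186.3) / 222.5, giving tanθ = 0.9242 or 2.599.
θ = 42.75° or 68.96°; the larger is 68.96°.

68.96°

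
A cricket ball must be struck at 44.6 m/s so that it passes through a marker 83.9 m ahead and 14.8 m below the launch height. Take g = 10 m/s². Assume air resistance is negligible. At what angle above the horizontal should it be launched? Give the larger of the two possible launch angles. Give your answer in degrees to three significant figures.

78.0°

Trajectory: y = x tanθ − g x² (1 + tan²θ)/(2v₀²). With x = 83.9, y = −14.8, v₀ = 44.6, g = 10.0:
17.69 tan²θ − 83.9 tanθ + (2.894) = 0.
tanθ = [83.9 ± √(83.9² − 4 × 17.69 × (2.894))] / (2 × 17.69) = (83.9 ± 82.67) / 35.39, giving tanθ = 0.03475 or 4.707.
θ = 1.990° or 78.01°; the larger is 78.01°.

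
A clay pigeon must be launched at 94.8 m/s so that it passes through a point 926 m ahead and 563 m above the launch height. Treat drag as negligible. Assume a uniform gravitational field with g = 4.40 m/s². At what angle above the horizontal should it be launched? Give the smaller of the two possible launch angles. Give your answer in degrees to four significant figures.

48.19°

Trajectory: y = x tanθ − g x² (1 + tan²θ)/(2v₀²). With x = 926, y = 563, v₀ = 94.8, g = 4.40:
209.9 tan²θ − 926 tanθ + (772.9) = 0.
tanθ = [926 ± √(926² − 4 × 209.9 × (772.9))] / (2 × 209.9) = (926 ± 456.6) / 419.8, giving tanθ = 1.118 or 3.293.
θ = 48.19° or 73.11°; the smaller is 48.19°.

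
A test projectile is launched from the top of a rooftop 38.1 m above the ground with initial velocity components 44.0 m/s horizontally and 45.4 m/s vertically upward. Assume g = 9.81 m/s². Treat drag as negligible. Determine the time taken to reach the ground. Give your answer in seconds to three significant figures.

The projectile lands when y = 38.1 + (45.40) t − ½·9.81·t² = 0. Positive root: t = (45.40 + √(45.40² + 2·9.81·38.1)) / 9.81 = (45.40 + 53.00) / 9.81 = 10.03 s.

10.0 s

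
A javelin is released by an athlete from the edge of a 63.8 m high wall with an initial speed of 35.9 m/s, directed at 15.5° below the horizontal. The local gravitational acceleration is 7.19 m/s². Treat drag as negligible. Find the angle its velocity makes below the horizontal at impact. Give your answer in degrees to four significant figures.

42.57°

Resolve: vₓ = 35.90 cos 15.5° = 34.59 m/s and v_y0 = −9.594 m/s (downward).
The projectile lands when y = 63.8 + (−9.594) t − ½·7.19·t² = 0. Positive root: t = (−9.594 + √(9.594² + 2·7.19·63.8)) / 7.19 = (−9.594 + 31.77) / 7.19 = 3.085 s.
At impact: v_y = v_y0 − g t = −31.77 m/s; vₓ = 34.59 m/s.
Angle below horizontal: arctan(|v_y|/vₓ) = arctan(31.77/34.59) = 42.57°.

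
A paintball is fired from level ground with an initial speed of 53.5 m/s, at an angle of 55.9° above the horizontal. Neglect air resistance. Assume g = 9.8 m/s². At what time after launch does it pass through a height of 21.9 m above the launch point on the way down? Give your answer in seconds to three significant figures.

vₓ = 53.50 cos 55.9° = 29.99 m/s; v_y0 = 53.50 sin 55.9° = 44.30 m/s.
Set y = v_y0 t − ½ g t² = 21.9: 4.900 t² − 44.30 t + 21.9 = 0.
t = [44.30 ± √(44.30² − 2·9.80·21.9)] / 9.80 = (44.30 ± 39.16) / 9.80, so t = 0.5248 s or t = 8.516 s.
The descending-branch root is 8.516 s.

8.52 s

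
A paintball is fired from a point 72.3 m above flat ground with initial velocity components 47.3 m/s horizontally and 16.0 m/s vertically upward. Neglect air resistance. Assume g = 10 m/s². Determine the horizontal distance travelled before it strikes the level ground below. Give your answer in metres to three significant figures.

Vertical motion (up positive, ground at y = 0): 5.000 t² − (16.00) t − 72.3 = 0, so t = (16.00 + √(16.00² + 2·10.0·72.3)) / 10.0 = (16.00 + 41.26) / 10.0 = 5.726 s.
Horizontal distance: R = vₓ t = 47.30 × 5.726 = 270.8 m.

271 m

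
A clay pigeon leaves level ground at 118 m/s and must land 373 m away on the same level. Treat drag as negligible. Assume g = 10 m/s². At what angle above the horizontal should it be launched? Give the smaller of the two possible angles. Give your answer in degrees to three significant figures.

From R = (v₀²/g) sin 2θ: sin 2θ = 10.0 × 373 / 13924 = 0.2679.
2θ = 15.54° or 180° − 15.54° = 164.5°, so θ = 7.769° or 82.23°.
The smaller angle is 7.769°.

7.77°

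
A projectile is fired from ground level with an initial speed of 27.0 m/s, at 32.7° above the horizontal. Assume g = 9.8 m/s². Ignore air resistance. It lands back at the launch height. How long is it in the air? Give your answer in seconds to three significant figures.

2.98 s

Resolve: vₓ = 27.00 cos 32.7° = 22.72 m/s and v_y0 = 27.00 sin 32.7° = 14.59 m/s.
It returns to y = 0 when t = 2 v_y0 / g = 2(14.59)/9.80 = 2.977 s.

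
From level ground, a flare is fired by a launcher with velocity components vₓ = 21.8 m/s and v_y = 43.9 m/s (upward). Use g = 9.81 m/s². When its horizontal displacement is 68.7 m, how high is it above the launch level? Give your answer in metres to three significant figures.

x = vₓ t ⇒ t = 68.7/21.80 = 3.151 s.
Height: y = v_y0 t − ½ g t² = 43.90 × 3.151 − 4.905 × 3.151² = 138.3 − 48.71 = 89.63 m.

89.6 m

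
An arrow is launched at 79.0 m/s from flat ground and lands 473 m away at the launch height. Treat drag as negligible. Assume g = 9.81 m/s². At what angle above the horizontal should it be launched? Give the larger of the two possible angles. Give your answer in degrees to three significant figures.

Level-ground range R = v₀² sin(2θ)/g ⇒ sin(2θ) = gR/v₀² = 9.81 × 473 / 79.0² = 0.7435.
2θ = 48.03° or 180° − 48.03° = 132.0°, so θ = 24.01° or 65.99°.
The larger angle is 65.99°.

66.0°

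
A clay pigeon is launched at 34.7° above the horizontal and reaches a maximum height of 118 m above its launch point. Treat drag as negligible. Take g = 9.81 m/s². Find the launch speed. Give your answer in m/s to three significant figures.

At the peak v_y = 0, so v_y0 = √(2gH) = √(2 × 9.81 × 118) = 48.12 m/s.
v_y0 = v₀ sin θ ⇒ v₀ = 48.12 / sin 34.7° = 84.52 m/s.

84.5 m/s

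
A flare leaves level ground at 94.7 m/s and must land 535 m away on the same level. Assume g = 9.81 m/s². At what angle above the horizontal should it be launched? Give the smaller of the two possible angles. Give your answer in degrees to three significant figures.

R = v₀² sin 2θ / g gives sin 2θ = gR/v₀² = 9.81·535/94.7² = 0.5852.
2θ = 35.82° or 180° − 35.82° = 144.2°, so θ = 17.91° or 72.09°.
The smaller angle is 17.91°.

17.9°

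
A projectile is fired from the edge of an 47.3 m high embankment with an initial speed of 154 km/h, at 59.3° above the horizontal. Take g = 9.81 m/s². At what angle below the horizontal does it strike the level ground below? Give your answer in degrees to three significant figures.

Convert: 154 km/h = 154/3.6 = 42.78 m/s.
Components: vₓ = 42.78 cos 59.3° = 21.84 m/s, v_y0 = 42.78 sin 59.3° = 36.78 m/s.
With up positive and y = 0 at the ground: y(t) = 47.3 + (36.78) t − 4.905 t². Setting y = 0 and taking the positive root: t = [36.78 + √(36.78² + 2·9.81·47.3)] / 9.81 = (36.78 + 47.76) / 9.81 = 8.618 s.
At impact: v_y = v_y0 − g t = −47.76 m/s; vₓ = 21.84 m/s.
Angle below horizontal: arctan(|v_y|/vₓ) = arctan(47.76/21.84) = 65.43°.

65.4°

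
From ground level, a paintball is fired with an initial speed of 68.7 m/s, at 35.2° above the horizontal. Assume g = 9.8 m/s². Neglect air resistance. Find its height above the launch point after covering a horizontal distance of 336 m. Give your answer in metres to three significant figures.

61.5 m

Horizontal component vₓ = 68.70 cos 35.2° = 56.14 m/s; vertical v_y0 = 68.70 sin 35.2° = 39.60 m/s.
At x = 336 m, t = x/vₓ = 336/56.14 = 5.985 s.
Height: y = v_y0 t − ½ g t² = 39.60 × 5.985 − 4.900 × 5.985² = 237.0 − 175.5 = 61.49 m.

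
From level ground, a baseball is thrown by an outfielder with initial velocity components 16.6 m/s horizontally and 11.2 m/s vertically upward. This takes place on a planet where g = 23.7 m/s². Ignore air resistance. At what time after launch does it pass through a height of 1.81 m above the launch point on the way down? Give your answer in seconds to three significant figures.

Require v_y0 t − ½ g t² = 1.81, i.e. 11.85 t² − 11.20 t + 1.81 = 0.
Quadratic formula: t = (11.20 ± √39.646) / 23.7 = (11.20 ± 6.297) / 23.7 → t = 0.2069 s or 0.7382 s.
The descending-branch root is 0.7382 s.

0.738 s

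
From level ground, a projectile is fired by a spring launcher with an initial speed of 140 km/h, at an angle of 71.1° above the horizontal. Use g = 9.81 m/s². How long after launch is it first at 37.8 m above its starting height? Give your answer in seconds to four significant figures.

Convert: 140 km/h = 140/3.6 = 38.89 m/s.
vₓ = 38.89 cos 71.1° = 12.60 m/s; v_y0 = 38.89 sin 71.1° = 36.79 m/s.
Set y = v_y0 t − ½ g t² = 37.8: 4.905 t² − 36.79 t + 37.8 = 0.
t = [36.79 ± √(36.79² − 2·9.81·37.8)] / 9.81 = (36.79 ± 24.74) / 9.81, so t = 1.229 s or t = 6.272 s.
The first (ascending) time is 1.229 s.

1.229 s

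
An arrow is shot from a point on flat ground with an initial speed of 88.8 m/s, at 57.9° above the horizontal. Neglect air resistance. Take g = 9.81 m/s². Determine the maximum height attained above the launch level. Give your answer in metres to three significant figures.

vₓ = 88.80 cos 57.9° = 47.19 m/s; v_y0 = 88.80 sin 57.9° = 75.22 m/s.
Peak height H = v_y0² / (2g) = 5658.7 / 19.62 = 288.4 m.

288 m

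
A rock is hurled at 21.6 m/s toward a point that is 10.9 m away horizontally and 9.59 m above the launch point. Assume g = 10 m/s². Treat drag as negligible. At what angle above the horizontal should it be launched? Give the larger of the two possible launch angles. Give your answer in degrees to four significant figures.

82.31°

Trajectory: y = x tanθ − g x² (1 + tan²θ)/(2v₀²). With x = 10.9, y = 9.59, v₀ = 21.6, g = 10.0:
1.273 tan²θ − 10.9 tanθ + (10.86) = 0.
tanθ = [10.9 ± √(10.9² − 4 × 1.273 × (10.86))] / (2 × 1.273) = (10.9 ± 7.968) / 2.547, giving tanθ = 1.152 or 7.409.
θ = 49.03° or 82.31°; the larger is 82.31°.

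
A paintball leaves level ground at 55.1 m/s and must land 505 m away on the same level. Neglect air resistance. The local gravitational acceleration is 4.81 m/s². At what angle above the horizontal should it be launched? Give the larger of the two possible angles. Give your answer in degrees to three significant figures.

From R = (v₀²/g) sin 2θ: sin 2θ = 4.81 × 505 / 3036.0 = 0.8001.
2θ = 53.14° or 180° − 53.14° = 126.9°, so θ = 26.57° or 63.43°.
The larger angle is 63.43°.

63.4°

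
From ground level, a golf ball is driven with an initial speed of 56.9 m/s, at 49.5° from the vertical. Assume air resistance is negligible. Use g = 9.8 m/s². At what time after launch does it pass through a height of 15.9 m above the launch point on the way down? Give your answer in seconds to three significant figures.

Resolve: vₓ = 56.90 sin 49.5° = 43.27 m/s and v_y0 = 56.90 cos 49.5° = 36.95 m/s.
Require v_y0 t − ½ g t² = 15.9, i.e. 4.900 t² − 36.95 t + 15.9 = 0.
Quadratic formula: t = (36.95 ± √1053.9) / 9.80 = (36.95 ± 32.46) / 9.80 → t = 0.4581 s or 7.083 s.
The descending-branch root is 7.083 s.

7.08 s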